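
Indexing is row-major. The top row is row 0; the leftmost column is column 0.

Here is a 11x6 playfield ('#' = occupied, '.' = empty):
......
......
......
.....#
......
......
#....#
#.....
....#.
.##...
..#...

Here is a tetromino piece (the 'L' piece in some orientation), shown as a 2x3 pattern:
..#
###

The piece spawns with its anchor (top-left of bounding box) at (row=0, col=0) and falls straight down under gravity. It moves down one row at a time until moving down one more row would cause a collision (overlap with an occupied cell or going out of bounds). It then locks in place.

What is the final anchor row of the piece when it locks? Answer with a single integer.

Answer: 4

Derivation:
Spawn at (row=0, col=0). Try each row:
  row 0: fits
  row 1: fits
  row 2: fits
  row 3: fits
  row 4: fits
  row 5: blocked -> lock at row 4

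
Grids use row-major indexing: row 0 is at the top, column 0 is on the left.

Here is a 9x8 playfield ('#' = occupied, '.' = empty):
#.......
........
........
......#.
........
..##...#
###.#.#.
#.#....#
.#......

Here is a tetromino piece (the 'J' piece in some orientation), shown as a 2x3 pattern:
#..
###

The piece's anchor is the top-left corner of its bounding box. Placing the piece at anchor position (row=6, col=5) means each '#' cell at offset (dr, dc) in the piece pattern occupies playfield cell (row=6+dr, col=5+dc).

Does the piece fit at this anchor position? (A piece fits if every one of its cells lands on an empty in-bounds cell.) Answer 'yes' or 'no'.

Answer: no

Derivation:
Check each piece cell at anchor (6, 5):
  offset (0,0) -> (6,5): empty -> OK
  offset (1,0) -> (7,5): empty -> OK
  offset (1,1) -> (7,6): empty -> OK
  offset (1,2) -> (7,7): occupied ('#') -> FAIL
All cells valid: no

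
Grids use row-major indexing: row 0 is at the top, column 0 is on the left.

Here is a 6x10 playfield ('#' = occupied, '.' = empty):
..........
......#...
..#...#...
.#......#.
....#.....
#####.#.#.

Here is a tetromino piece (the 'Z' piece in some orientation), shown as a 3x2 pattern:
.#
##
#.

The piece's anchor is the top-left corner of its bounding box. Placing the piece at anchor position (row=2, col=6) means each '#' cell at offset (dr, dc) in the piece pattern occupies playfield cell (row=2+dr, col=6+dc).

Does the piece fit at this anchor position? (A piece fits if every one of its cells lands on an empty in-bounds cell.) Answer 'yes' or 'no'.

Check each piece cell at anchor (2, 6):
  offset (0,1) -> (2,7): empty -> OK
  offset (1,0) -> (3,6): empty -> OK
  offset (1,1) -> (3,7): empty -> OK
  offset (2,0) -> (4,6): empty -> OK
All cells valid: yes

Answer: yes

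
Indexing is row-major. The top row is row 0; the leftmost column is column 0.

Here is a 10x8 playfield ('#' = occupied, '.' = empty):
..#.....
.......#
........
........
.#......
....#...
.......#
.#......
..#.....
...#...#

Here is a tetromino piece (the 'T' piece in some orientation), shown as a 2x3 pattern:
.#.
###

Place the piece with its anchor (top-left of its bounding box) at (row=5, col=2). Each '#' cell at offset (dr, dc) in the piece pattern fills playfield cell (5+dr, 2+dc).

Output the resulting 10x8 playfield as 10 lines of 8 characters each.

Answer: ..#.....
.......#
........
........
.#......
...##...
..###..#
.#......
..#.....
...#...#

Derivation:
Fill (5+0,2+1) = (5,3)
Fill (5+1,2+0) = (6,2)
Fill (5+1,2+1) = (6,3)
Fill (5+1,2+2) = (6,4)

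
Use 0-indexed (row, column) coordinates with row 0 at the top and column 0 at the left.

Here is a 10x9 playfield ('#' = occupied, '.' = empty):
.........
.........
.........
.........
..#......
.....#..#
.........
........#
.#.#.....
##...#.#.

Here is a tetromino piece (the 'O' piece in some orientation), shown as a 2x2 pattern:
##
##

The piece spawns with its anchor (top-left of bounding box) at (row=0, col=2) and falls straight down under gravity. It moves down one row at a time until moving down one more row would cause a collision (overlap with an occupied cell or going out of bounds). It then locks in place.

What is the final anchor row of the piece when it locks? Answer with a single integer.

Spawn at (row=0, col=2). Try each row:
  row 0: fits
  row 1: fits
  row 2: fits
  row 3: blocked -> lock at row 2

Answer: 2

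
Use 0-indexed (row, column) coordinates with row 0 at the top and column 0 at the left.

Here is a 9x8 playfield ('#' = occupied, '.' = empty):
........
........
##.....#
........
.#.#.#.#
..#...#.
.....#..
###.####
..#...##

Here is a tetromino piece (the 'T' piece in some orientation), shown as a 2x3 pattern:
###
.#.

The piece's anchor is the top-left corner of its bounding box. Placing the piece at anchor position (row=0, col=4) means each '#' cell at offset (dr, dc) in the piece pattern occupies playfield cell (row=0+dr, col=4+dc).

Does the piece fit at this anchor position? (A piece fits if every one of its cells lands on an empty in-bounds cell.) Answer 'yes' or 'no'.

Check each piece cell at anchor (0, 4):
  offset (0,0) -> (0,4): empty -> OK
  offset (0,1) -> (0,5): empty -> OK
  offset (0,2) -> (0,6): empty -> OK
  offset (1,1) -> (1,5): empty -> OK
All cells valid: yes

Answer: yes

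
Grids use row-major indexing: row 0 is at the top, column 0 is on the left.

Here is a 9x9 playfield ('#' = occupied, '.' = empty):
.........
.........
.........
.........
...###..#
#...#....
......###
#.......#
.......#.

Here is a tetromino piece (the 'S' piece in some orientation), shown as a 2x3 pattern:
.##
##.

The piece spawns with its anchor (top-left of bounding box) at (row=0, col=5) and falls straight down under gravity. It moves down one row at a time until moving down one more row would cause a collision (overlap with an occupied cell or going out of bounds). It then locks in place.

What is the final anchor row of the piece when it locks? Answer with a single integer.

Spawn at (row=0, col=5). Try each row:
  row 0: fits
  row 1: fits
  row 2: fits
  row 3: blocked -> lock at row 2

Answer: 2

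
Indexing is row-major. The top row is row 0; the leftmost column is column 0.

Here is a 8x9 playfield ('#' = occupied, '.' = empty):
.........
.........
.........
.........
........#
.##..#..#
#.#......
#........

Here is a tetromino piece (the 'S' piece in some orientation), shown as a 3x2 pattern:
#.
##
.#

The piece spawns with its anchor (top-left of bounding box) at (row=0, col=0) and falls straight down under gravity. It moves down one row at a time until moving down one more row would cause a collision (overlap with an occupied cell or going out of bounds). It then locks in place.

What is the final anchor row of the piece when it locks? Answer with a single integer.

Spawn at (row=0, col=0). Try each row:
  row 0: fits
  row 1: fits
  row 2: fits
  row 3: blocked -> lock at row 2

Answer: 2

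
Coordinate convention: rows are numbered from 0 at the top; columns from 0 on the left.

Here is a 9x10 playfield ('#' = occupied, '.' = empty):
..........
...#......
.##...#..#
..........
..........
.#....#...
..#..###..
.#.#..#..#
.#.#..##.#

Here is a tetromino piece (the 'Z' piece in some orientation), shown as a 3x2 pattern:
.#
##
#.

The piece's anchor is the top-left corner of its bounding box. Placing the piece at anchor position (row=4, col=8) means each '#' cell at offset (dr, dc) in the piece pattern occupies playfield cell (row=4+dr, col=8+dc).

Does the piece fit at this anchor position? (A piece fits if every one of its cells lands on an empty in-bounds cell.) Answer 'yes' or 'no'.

Check each piece cell at anchor (4, 8):
  offset (0,1) -> (4,9): empty -> OK
  offset (1,0) -> (5,8): empty -> OK
  offset (1,1) -> (5,9): empty -> OK
  offset (2,0) -> (6,8): empty -> OK
All cells valid: yes

Answer: yes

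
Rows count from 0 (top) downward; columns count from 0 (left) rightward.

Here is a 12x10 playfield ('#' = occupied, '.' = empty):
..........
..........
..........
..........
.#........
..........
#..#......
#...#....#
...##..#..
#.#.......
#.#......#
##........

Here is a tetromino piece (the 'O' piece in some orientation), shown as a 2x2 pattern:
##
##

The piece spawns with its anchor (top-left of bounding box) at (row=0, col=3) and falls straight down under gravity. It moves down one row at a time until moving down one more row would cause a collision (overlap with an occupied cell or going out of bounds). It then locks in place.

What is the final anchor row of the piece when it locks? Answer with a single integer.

Answer: 4

Derivation:
Spawn at (row=0, col=3). Try each row:
  row 0: fits
  row 1: fits
  row 2: fits
  row 3: fits
  row 4: fits
  row 5: blocked -> lock at row 4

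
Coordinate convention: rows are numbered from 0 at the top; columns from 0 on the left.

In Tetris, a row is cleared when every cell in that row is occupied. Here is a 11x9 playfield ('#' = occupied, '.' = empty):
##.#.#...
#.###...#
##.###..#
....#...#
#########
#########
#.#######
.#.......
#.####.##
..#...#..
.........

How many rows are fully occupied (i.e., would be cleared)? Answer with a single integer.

Answer: 2

Derivation:
Check each row:
  row 0: 5 empty cells -> not full
  row 1: 4 empty cells -> not full
  row 2: 3 empty cells -> not full
  row 3: 7 empty cells -> not full
  row 4: 0 empty cells -> FULL (clear)
  row 5: 0 empty cells -> FULL (clear)
  row 6: 1 empty cell -> not full
  row 7: 8 empty cells -> not full
  row 8: 2 empty cells -> not full
  row 9: 7 empty cells -> not full
  row 10: 9 empty cells -> not full
Total rows cleared: 2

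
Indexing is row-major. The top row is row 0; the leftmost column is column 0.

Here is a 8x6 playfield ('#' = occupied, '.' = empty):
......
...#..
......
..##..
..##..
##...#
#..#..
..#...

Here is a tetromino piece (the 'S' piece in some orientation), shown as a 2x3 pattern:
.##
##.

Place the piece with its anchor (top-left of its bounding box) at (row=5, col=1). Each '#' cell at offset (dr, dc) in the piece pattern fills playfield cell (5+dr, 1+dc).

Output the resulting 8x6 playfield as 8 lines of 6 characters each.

Answer: ......
...#..
......
..##..
..##..
####.#
####..
..#...

Derivation:
Fill (5+0,1+1) = (5,2)
Fill (5+0,1+2) = (5,3)
Fill (5+1,1+0) = (6,1)
Fill (5+1,1+1) = (6,2)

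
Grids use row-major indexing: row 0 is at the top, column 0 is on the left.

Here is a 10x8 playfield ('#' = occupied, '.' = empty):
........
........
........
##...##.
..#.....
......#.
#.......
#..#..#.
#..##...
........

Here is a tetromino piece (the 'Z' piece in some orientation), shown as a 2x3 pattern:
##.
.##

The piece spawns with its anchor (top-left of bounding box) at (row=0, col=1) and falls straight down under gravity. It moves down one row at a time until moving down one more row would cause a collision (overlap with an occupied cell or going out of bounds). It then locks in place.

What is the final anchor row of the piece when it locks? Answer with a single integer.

Answer: 2

Derivation:
Spawn at (row=0, col=1). Try each row:
  row 0: fits
  row 1: fits
  row 2: fits
  row 3: blocked -> lock at row 2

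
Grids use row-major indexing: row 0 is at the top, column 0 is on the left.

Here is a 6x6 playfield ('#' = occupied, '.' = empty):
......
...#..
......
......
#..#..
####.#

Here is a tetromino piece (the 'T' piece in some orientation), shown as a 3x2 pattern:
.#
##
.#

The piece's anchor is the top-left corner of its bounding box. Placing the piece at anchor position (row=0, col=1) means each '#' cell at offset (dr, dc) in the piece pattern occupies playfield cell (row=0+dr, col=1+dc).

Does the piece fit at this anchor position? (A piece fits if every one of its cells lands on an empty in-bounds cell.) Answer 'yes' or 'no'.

Answer: yes

Derivation:
Check each piece cell at anchor (0, 1):
  offset (0,1) -> (0,2): empty -> OK
  offset (1,0) -> (1,1): empty -> OK
  offset (1,1) -> (1,2): empty -> OK
  offset (2,1) -> (2,2): empty -> OK
All cells valid: yes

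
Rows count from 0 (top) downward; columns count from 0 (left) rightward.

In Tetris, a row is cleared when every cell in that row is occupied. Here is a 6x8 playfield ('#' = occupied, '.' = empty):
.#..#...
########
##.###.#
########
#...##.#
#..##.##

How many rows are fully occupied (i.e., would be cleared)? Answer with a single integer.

Answer: 2

Derivation:
Check each row:
  row 0: 6 empty cells -> not full
  row 1: 0 empty cells -> FULL (clear)
  row 2: 2 empty cells -> not full
  row 3: 0 empty cells -> FULL (clear)
  row 4: 4 empty cells -> not full
  row 5: 3 empty cells -> not full
Total rows cleared: 2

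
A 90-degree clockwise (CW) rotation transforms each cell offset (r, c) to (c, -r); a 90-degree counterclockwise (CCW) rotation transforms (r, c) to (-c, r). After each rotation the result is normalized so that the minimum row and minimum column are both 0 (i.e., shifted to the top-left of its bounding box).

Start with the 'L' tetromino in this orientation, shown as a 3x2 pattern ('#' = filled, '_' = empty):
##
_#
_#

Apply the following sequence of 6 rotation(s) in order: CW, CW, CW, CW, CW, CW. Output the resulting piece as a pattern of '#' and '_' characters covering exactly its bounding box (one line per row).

Start:
##
_#
_#
After rotation 1 (CW):
__#
###
After rotation 2 (CW):
#_
#_
##
After rotation 3 (CW):
###
#__
After rotation 4 (CW):
##
_#
_#
After rotation 5 (CW):
__#
###
After rotation 6 (CW):
#_
#_
##

Answer: #_
#_
##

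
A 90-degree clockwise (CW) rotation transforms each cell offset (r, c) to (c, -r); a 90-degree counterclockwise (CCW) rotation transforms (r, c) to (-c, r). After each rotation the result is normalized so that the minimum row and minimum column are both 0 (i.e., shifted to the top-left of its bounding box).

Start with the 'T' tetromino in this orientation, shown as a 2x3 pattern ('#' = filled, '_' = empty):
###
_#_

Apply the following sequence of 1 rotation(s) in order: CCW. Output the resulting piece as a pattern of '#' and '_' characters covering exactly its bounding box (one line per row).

Answer: #_
##
#_

Derivation:
Start:
###
_#_
After rotation 1 (CCW):
#_
##
#_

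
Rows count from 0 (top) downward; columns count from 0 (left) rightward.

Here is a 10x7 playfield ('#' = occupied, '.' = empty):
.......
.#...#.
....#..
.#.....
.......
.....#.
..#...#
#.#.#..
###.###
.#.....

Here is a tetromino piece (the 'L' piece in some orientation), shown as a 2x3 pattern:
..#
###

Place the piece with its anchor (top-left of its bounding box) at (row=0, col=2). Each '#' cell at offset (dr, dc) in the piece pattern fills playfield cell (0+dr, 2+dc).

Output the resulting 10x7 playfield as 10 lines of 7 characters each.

Fill (0+0,2+2) = (0,4)
Fill (0+1,2+0) = (1,2)
Fill (0+1,2+1) = (1,3)
Fill (0+1,2+2) = (1,4)

Answer: ....#..
.#####.
....#..
.#.....
.......
.....#.
..#...#
#.#.#..
###.###
.#.....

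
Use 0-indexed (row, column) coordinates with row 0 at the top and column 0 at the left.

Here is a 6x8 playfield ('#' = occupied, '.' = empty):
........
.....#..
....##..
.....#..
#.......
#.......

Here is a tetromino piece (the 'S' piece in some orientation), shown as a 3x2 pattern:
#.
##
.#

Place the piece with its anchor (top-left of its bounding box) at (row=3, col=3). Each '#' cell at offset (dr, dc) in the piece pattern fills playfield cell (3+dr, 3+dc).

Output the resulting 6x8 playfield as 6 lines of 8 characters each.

Answer: ........
.....#..
....##..
...#.#..
#..##...
#...#...

Derivation:
Fill (3+0,3+0) = (3,3)
Fill (3+1,3+0) = (4,3)
Fill (3+1,3+1) = (4,4)
Fill (3+2,3+1) = (5,4)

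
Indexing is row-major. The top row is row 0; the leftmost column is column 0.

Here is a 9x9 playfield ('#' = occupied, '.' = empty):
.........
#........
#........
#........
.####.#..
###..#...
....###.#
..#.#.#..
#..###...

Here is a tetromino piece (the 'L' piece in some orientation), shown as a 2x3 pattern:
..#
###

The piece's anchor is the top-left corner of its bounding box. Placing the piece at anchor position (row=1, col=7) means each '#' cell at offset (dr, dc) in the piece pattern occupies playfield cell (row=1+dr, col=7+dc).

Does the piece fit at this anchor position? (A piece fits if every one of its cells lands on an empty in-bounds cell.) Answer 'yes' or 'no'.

Check each piece cell at anchor (1, 7):
  offset (0,2) -> (1,9): out of bounds -> FAIL
  offset (1,0) -> (2,7): empty -> OK
  offset (1,1) -> (2,8): empty -> OK
  offset (1,2) -> (2,9): out of bounds -> FAIL
All cells valid: no

Answer: no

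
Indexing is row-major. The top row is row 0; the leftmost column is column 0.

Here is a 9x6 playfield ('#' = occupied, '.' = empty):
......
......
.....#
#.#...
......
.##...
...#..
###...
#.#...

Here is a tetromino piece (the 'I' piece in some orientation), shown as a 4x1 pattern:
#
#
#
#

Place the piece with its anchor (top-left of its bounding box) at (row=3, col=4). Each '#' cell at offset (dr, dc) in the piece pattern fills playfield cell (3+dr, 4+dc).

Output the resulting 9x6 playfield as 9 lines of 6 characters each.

Fill (3+0,4+0) = (3,4)
Fill (3+1,4+0) = (4,4)
Fill (3+2,4+0) = (5,4)
Fill (3+3,4+0) = (6,4)

Answer: ......
......
.....#
#.#.#.
....#.
.##.#.
...##.
###...
#.#...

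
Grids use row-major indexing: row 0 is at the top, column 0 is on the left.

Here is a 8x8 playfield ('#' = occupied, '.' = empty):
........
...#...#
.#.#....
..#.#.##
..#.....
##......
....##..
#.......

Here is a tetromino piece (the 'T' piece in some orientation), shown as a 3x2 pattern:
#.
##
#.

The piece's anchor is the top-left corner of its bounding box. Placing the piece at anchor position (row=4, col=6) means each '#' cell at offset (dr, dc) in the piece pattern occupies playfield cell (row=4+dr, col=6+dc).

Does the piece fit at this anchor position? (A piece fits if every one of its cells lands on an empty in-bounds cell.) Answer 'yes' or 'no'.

Check each piece cell at anchor (4, 6):
  offset (0,0) -> (4,6): empty -> OK
  offset (1,0) -> (5,6): empty -> OK
  offset (1,1) -> (5,7): empty -> OK
  offset (2,0) -> (6,6): empty -> OK
All cells valid: yes

Answer: yes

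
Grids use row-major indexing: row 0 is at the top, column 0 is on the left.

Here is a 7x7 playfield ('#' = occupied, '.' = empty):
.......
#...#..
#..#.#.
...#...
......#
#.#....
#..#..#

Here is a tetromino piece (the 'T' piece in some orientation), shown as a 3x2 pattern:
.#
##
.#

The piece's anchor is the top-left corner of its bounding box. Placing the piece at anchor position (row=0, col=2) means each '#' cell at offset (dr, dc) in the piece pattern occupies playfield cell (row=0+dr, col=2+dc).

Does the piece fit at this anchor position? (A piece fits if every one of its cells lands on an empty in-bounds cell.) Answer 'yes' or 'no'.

Check each piece cell at anchor (0, 2):
  offset (0,1) -> (0,3): empty -> OK
  offset (1,0) -> (1,2): empty -> OK
  offset (1,1) -> (1,3): empty -> OK
  offset (2,1) -> (2,3): occupied ('#') -> FAIL
All cells valid: no

Answer: no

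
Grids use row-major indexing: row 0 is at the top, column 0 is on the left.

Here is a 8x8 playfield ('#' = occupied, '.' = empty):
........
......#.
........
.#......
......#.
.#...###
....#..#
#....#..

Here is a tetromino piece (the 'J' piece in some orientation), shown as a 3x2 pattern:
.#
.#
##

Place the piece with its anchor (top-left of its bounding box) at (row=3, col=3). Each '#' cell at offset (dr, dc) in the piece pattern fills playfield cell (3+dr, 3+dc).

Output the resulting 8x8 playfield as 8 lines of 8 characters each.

Answer: ........
......#.
........
.#..#...
....#.#.
.#.#####
....#..#
#....#..

Derivation:
Fill (3+0,3+1) = (3,4)
Fill (3+1,3+1) = (4,4)
Fill (3+2,3+0) = (5,3)
Fill (3+2,3+1) = (5,4)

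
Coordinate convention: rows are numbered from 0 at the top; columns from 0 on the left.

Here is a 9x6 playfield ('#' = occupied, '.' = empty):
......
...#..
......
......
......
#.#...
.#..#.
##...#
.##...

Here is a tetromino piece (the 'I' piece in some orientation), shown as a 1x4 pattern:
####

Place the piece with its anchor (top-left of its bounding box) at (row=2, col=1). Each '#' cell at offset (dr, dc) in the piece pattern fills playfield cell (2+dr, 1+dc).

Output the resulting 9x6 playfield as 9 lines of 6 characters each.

Fill (2+0,1+0) = (2,1)
Fill (2+0,1+1) = (2,2)
Fill (2+0,1+2) = (2,3)
Fill (2+0,1+3) = (2,4)

Answer: ......
...#..
.####.
......
......
#.#...
.#..#.
##...#
.##...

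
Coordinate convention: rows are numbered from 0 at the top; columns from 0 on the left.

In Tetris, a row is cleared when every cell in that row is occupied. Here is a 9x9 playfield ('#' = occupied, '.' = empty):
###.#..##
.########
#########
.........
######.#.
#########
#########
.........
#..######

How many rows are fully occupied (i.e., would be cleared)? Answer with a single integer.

Check each row:
  row 0: 3 empty cells -> not full
  row 1: 1 empty cell -> not full
  row 2: 0 empty cells -> FULL (clear)
  row 3: 9 empty cells -> not full
  row 4: 2 empty cells -> not full
  row 5: 0 empty cells -> FULL (clear)
  row 6: 0 empty cells -> FULL (clear)
  row 7: 9 empty cells -> not full
  row 8: 2 empty cells -> not full
Total rows cleared: 3

Answer: 3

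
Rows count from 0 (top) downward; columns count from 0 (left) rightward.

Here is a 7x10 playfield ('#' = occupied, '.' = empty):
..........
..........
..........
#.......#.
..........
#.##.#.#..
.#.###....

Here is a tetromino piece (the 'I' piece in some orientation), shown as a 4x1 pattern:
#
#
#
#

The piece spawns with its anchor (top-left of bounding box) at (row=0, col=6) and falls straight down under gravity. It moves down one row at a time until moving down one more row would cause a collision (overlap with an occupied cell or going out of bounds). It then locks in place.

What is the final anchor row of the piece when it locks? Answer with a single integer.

Answer: 3

Derivation:
Spawn at (row=0, col=6). Try each row:
  row 0: fits
  row 1: fits
  row 2: fits
  row 3: fits
  row 4: blocked -> lock at row 3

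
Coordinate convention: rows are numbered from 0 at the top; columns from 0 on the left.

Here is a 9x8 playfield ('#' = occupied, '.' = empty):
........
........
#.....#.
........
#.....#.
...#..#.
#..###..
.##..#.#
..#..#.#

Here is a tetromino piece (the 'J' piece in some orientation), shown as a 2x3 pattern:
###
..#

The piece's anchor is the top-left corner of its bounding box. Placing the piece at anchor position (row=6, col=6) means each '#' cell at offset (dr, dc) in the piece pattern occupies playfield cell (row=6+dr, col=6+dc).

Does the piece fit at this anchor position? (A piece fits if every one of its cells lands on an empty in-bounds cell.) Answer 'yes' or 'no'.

Answer: no

Derivation:
Check each piece cell at anchor (6, 6):
  offset (0,0) -> (6,6): empty -> OK
  offset (0,1) -> (6,7): empty -> OK
  offset (0,2) -> (6,8): out of bounds -> FAIL
  offset (1,2) -> (7,8): out of bounds -> FAIL
All cells valid: no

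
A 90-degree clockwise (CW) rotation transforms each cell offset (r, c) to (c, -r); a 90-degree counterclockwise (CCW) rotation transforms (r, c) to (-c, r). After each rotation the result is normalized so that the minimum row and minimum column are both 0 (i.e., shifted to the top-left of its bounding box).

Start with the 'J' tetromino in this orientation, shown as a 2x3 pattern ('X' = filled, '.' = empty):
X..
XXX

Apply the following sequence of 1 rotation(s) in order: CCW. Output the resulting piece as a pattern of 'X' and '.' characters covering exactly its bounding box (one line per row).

Answer: .X
.X
XX

Derivation:
Start:
X..
XXX
After rotation 1 (CCW):
.X
.X
XX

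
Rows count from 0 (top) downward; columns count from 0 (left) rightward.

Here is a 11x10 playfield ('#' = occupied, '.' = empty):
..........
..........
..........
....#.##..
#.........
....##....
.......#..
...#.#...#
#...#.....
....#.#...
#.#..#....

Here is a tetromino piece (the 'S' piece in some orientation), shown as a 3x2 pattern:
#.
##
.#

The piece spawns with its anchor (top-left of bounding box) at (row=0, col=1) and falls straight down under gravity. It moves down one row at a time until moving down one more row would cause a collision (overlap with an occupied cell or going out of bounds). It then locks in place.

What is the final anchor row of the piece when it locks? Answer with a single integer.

Spawn at (row=0, col=1). Try each row:
  row 0: fits
  row 1: fits
  row 2: fits
  row 3: fits
  row 4: fits
  row 5: fits
  row 6: fits
  row 7: fits
  row 8: blocked -> lock at row 7

Answer: 7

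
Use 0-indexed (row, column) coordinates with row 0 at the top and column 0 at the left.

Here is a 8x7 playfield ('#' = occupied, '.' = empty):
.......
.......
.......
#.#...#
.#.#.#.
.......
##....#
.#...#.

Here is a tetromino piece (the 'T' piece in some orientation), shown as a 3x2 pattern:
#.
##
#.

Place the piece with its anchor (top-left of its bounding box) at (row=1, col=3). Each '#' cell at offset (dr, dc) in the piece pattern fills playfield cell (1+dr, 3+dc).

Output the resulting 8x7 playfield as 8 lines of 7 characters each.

Fill (1+0,3+0) = (1,3)
Fill (1+1,3+0) = (2,3)
Fill (1+1,3+1) = (2,4)
Fill (1+2,3+0) = (3,3)

Answer: .......
...#...
...##..
#.##..#
.#.#.#.
.......
##....#
.#...#.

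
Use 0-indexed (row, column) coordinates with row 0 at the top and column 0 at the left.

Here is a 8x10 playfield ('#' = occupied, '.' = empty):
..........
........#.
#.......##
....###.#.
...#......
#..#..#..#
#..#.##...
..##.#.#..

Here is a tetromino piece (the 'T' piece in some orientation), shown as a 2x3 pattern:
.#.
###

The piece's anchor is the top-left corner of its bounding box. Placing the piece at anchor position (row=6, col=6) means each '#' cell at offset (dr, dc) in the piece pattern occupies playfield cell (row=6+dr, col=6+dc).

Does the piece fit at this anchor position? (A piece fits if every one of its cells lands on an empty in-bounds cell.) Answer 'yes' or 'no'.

Check each piece cell at anchor (6, 6):
  offset (0,1) -> (6,7): empty -> OK
  offset (1,0) -> (7,6): empty -> OK
  offset (1,1) -> (7,7): occupied ('#') -> FAIL
  offset (1,2) -> (7,8): empty -> OK
All cells valid: no

Answer: no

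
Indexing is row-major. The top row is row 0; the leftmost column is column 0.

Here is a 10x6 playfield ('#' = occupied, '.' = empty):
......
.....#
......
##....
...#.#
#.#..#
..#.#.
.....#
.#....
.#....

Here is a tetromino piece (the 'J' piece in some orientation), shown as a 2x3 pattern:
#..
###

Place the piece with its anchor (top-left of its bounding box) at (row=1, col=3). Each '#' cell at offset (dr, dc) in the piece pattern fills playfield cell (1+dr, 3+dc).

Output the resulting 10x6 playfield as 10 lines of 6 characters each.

Answer: ......
...#.#
...###
##....
...#.#
#.#..#
..#.#.
.....#
.#....
.#....

Derivation:
Fill (1+0,3+0) = (1,3)
Fill (1+1,3+0) = (2,3)
Fill (1+1,3+1) = (2,4)
Fill (1+1,3+2) = (2,5)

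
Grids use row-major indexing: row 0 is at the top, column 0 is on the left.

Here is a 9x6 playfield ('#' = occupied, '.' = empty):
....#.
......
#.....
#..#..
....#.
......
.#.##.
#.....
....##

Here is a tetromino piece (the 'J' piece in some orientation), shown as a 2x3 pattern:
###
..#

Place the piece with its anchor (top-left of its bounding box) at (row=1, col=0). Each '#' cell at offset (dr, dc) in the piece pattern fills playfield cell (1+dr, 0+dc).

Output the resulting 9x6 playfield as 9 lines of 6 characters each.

Answer: ....#.
###...
#.#...
#..#..
....#.
......
.#.##.
#.....
....##

Derivation:
Fill (1+0,0+0) = (1,0)
Fill (1+0,0+1) = (1,1)
Fill (1+0,0+2) = (1,2)
Fill (1+1,0+2) = (2,2)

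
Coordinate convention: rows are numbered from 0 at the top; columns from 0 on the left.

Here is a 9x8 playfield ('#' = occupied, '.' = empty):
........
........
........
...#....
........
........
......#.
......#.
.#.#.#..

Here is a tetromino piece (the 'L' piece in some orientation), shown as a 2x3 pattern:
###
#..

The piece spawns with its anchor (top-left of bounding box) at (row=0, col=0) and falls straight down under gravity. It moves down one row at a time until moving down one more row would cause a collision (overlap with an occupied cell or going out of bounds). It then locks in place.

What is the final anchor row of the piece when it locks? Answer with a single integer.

Spawn at (row=0, col=0). Try each row:
  row 0: fits
  row 1: fits
  row 2: fits
  row 3: fits
  row 4: fits
  row 5: fits
  row 6: fits
  row 7: fits
  row 8: blocked -> lock at row 7

Answer: 7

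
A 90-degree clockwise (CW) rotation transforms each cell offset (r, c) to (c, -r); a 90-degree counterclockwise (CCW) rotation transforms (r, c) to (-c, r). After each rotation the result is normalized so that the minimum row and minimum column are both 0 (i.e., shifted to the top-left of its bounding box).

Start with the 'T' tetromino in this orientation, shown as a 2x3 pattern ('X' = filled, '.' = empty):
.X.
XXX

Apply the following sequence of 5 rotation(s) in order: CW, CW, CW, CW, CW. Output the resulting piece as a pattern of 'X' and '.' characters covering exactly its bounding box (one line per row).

Answer: X.
XX
X.

Derivation:
Start:
.X.
XXX
After rotation 1 (CW):
X.
XX
X.
After rotation 2 (CW):
XXX
.X.
After rotation 3 (CW):
.X
XX
.X
After rotation 4 (CW):
.X.
XXX
After rotation 5 (CW):
X.
XX
X.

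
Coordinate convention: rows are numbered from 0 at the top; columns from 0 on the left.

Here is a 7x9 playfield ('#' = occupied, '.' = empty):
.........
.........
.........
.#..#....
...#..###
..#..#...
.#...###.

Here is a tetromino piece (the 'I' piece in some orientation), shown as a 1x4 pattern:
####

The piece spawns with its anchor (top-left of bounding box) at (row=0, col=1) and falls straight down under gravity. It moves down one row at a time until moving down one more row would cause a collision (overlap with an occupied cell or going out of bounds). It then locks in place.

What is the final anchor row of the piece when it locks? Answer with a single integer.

Answer: 2

Derivation:
Spawn at (row=0, col=1). Try each row:
  row 0: fits
  row 1: fits
  row 2: fits
  row 3: blocked -> lock at row 2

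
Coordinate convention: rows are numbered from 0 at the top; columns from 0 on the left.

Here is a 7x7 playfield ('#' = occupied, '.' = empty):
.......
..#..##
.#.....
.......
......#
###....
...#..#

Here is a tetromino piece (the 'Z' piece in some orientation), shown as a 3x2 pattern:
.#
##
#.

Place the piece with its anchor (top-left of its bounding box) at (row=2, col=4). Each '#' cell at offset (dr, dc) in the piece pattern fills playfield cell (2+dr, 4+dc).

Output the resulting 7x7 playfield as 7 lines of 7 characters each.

Answer: .......
..#..##
.#...#.
....##.
....#.#
###....
...#..#

Derivation:
Fill (2+0,4+1) = (2,5)
Fill (2+1,4+0) = (3,4)
Fill (2+1,4+1) = (3,5)
Fill (2+2,4+0) = (4,4)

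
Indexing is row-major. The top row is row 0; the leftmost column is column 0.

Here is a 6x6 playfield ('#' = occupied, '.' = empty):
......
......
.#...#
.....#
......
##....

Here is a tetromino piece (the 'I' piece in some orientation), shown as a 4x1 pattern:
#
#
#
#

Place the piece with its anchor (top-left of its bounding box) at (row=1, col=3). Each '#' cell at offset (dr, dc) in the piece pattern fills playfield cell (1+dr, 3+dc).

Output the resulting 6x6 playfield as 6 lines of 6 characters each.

Answer: ......
...#..
.#.#.#
...#.#
...#..
##....

Derivation:
Fill (1+0,3+0) = (1,3)
Fill (1+1,3+0) = (2,3)
Fill (1+2,3+0) = (3,3)
Fill (1+3,3+0) = (4,3)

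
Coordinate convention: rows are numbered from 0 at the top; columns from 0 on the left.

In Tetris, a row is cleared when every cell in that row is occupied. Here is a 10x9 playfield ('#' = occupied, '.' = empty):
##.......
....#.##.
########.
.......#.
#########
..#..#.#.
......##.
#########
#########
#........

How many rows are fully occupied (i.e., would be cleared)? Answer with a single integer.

Check each row:
  row 0: 7 empty cells -> not full
  row 1: 6 empty cells -> not full
  row 2: 1 empty cell -> not full
  row 3: 8 empty cells -> not full
  row 4: 0 empty cells -> FULL (clear)
  row 5: 6 empty cells -> not full
  row 6: 7 empty cells -> not full
  row 7: 0 empty cells -> FULL (clear)
  row 8: 0 empty cells -> FULL (clear)
  row 9: 8 empty cells -> not full
Total rows cleared: 3

Answer: 3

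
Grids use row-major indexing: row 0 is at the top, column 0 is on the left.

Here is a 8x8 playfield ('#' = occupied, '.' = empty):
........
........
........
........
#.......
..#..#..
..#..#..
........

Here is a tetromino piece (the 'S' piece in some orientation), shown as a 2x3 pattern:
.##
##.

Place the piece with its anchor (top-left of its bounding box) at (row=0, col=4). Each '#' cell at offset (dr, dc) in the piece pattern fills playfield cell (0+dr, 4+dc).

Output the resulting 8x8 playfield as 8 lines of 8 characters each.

Fill (0+0,4+1) = (0,5)
Fill (0+0,4+2) = (0,6)
Fill (0+1,4+0) = (1,4)
Fill (0+1,4+1) = (1,5)

Answer: .....##.
....##..
........
........
#.......
..#..#..
..#..#..
........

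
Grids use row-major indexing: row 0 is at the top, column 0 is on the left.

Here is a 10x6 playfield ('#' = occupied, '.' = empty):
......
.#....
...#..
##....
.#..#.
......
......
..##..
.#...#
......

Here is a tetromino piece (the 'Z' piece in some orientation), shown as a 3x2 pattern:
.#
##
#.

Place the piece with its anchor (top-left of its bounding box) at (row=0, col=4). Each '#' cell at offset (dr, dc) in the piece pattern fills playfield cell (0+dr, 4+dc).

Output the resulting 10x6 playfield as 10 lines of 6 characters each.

Fill (0+0,4+1) = (0,5)
Fill (0+1,4+0) = (1,4)
Fill (0+1,4+1) = (1,5)
Fill (0+2,4+0) = (2,4)

Answer: .....#
.#..##
...##.
##....
.#..#.
......
......
..##..
.#...#
......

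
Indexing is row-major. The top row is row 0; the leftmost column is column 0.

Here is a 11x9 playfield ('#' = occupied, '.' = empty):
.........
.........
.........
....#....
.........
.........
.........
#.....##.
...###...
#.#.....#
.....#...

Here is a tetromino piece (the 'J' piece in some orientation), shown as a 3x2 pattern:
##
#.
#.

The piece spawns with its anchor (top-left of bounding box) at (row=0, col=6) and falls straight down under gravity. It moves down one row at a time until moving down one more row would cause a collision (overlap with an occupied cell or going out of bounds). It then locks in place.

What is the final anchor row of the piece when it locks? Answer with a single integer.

Answer: 4

Derivation:
Spawn at (row=0, col=6). Try each row:
  row 0: fits
  row 1: fits
  row 2: fits
  row 3: fits
  row 4: fits
  row 5: blocked -> lock at row 4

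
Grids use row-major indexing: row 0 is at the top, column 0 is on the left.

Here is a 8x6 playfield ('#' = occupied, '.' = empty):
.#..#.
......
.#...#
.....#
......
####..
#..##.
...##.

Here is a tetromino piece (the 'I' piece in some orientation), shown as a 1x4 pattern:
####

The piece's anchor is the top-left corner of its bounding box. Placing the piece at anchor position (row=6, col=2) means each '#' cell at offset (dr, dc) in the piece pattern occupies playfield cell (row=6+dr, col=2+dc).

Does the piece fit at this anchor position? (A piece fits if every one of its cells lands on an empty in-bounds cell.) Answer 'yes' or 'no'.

Check each piece cell at anchor (6, 2):
  offset (0,0) -> (6,2): empty -> OK
  offset (0,1) -> (6,3): occupied ('#') -> FAIL
  offset (0,2) -> (6,4): occupied ('#') -> FAIL
  offset (0,3) -> (6,5): empty -> OK
All cells valid: no

Answer: no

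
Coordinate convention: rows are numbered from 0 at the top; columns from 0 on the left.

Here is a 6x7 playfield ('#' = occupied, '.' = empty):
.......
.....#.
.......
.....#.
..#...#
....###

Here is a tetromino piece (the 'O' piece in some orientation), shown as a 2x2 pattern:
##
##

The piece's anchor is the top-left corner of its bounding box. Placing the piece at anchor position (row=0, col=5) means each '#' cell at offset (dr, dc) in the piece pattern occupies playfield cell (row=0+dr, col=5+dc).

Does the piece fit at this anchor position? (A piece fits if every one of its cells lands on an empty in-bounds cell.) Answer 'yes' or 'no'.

Check each piece cell at anchor (0, 5):
  offset (0,0) -> (0,5): empty -> OK
  offset (0,1) -> (0,6): empty -> OK
  offset (1,0) -> (1,5): occupied ('#') -> FAIL
  offset (1,1) -> (1,6): empty -> OK
All cells valid: no

Answer: no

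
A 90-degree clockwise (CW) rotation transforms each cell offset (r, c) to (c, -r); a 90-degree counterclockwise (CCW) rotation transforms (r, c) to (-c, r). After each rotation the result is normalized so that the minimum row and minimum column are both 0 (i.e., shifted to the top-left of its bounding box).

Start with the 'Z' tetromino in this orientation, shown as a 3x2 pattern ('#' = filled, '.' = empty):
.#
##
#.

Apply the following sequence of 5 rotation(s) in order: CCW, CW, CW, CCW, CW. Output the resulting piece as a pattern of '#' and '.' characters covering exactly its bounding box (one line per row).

Answer: ##.
.##

Derivation:
Start:
.#
##
#.
After rotation 1 (CCW):
##.
.##
After rotation 2 (CW):
.#
##
#.
After rotation 3 (CW):
##.
.##
After rotation 4 (CCW):
.#
##
#.
After rotation 5 (CW):
##.
.##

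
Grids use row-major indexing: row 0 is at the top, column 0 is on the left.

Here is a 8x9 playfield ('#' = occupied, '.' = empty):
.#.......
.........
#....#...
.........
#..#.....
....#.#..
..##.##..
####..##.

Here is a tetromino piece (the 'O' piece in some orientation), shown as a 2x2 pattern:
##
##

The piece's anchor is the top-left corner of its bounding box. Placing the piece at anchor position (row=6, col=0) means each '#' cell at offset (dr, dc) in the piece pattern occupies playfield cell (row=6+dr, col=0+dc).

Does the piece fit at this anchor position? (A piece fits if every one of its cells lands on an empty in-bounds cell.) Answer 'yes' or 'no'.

Check each piece cell at anchor (6, 0):
  offset (0,0) -> (6,0): empty -> OK
  offset (0,1) -> (6,1): empty -> OK
  offset (1,0) -> (7,0): occupied ('#') -> FAIL
  offset (1,1) -> (7,1): occupied ('#') -> FAIL
All cells valid: no

Answer: no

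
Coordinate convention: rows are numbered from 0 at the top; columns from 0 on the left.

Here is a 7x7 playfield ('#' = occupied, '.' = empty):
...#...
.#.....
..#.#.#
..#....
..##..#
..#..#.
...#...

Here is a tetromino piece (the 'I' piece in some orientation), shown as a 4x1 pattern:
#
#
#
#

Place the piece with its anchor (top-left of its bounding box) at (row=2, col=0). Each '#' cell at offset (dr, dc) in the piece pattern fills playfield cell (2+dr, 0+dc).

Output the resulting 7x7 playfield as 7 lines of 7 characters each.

Answer: ...#...
.#.....
#.#.#.#
#.#....
#.##..#
#.#..#.
...#...

Derivation:
Fill (2+0,0+0) = (2,0)
Fill (2+1,0+0) = (3,0)
Fill (2+2,0+0) = (4,0)
Fill (2+3,0+0) = (5,0)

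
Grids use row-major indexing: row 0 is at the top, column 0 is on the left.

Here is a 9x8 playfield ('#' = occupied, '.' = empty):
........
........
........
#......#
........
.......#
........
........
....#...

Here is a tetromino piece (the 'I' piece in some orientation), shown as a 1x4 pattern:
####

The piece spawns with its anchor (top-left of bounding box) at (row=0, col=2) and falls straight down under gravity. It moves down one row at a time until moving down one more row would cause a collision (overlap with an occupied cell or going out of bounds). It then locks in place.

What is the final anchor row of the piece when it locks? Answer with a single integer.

Spawn at (row=0, col=2). Try each row:
  row 0: fits
  row 1: fits
  row 2: fits
  row 3: fits
  row 4: fits
  row 5: fits
  row 6: fits
  row 7: fits
  row 8: blocked -> lock at row 7

Answer: 7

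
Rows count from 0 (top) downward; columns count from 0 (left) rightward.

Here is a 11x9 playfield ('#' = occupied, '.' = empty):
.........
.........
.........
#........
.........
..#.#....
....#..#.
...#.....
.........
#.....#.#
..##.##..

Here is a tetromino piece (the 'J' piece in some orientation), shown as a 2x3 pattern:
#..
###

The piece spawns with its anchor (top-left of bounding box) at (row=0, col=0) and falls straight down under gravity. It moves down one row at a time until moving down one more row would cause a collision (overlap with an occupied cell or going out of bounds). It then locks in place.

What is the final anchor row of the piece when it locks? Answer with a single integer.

Spawn at (row=0, col=0). Try each row:
  row 0: fits
  row 1: fits
  row 2: blocked -> lock at row 1

Answer: 1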